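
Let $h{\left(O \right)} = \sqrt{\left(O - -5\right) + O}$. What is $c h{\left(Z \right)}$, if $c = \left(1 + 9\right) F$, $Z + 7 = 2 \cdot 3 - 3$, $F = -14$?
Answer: $- 140 i \sqrt{3} \approx - 242.49 i$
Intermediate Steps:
$Z = -4$ ($Z = -7 + \left(2 \cdot 3 - 3\right) = -7 + \left(6 - 3\right) = -7 + 3 = -4$)
$h{\left(O \right)} = \sqrt{5 + 2 O}$ ($h{\left(O \right)} = \sqrt{\left(O + 5\right) + O} = \sqrt{\left(5 + O\right) + O} = \sqrt{5 + 2 O}$)
$c = -140$ ($c = \left(1 + 9\right) \left(-14\right) = 10 \left(-14\right) = -140$)
$c h{\left(Z \right)} = - 140 \sqrt{5 + 2 \left(-4\right)} = - 140 \sqrt{5 - 8} = - 140 \sqrt{-3} = - 140 i \sqrt{3}$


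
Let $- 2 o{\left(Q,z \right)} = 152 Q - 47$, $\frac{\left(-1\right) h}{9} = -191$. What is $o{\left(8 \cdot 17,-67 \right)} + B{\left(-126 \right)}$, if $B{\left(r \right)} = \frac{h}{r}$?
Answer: $- \frac{72283}{7} \approx -10326.0$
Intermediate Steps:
$h = 1719$ ($h = \left(-9\right) \left(-191\right) = 1719$)
$o{\left(Q,z \right)} = \frac{47}{2} - 76 Q$ ($o{\left(Q,z \right)} = - \frac{152 Q - 47}{2} = - \frac{-47 + 152 Q}{2} = \frac{47}{2} - 76 Q$)
$B{\left(r \right)} = \frac{1719}{r}$
$o{\left(8 \cdot 17,-67 \right)} + B{\left(-126 \right)} = \left(\frac{47}{2} - 76 \cdot 8 \cdot 17\right) + \frac{1719}{-126} = \left(\frac{47}{2} - 10336\right) + 1719 \left(- \frac{1}{126}\right) = \left(\frac{47}{2} - 10336\right) - \frac{191}{14} = - \frac{20625}{2} - \frac{191}{14} = - \frac{72283}{7}$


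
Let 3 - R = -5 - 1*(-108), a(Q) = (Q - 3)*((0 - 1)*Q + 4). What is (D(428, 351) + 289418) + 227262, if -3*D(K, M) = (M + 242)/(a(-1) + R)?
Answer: 186005393/360 ≈ 5.1668e+5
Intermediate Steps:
a(Q) = (-3 + Q)*(4 - Q) (a(Q) = (-3 + Q)*(-Q + 4) = (-3 + Q)*(4 - Q))
R = -100 (R = 3 - (-5 - 1*(-108)) = 3 - (-5 + 108) = 3 - 1*103 = 3 - 103 = -100)
D(K, M) = 121/180 + M/360 (D(K, M) = -(M + 242)/(3*((-12 - 1*(-1)² + 7*(-1)) - 100)) = -(242 + M)/(3*((-12 - 1*1 - 7) - 100)) = -(242 + M)/(3*((-12 - 1 - 7) - 100)) = -(242 + M)/(3*(-20 - 100)) = -(242 + M)/(3*(-120)) = -(242 + M)*(-1)/(3*120) = -(-121/60 - M/120)/3 = 121/180 + M/360)
(D(428, 351) + 289418) + 227262 = ((121/180 + (1/360)*351) + 289418) + 227262 = ((121/180 + 39/40) + 289418) + 227262 = (593/360 + 289418) + 227262 = 104191073/360 + 227262 = 186005393/360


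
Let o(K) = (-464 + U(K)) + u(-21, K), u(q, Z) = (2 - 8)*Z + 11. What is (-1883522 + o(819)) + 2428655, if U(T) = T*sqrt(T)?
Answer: 539766 + 2457*sqrt(91) ≈ 5.6320e+5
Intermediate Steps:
U(T) = T**(3/2)
u(q, Z) = 11 - 6*Z (u(q, Z) = -6*Z + 11 = 11 - 6*Z)
o(K) = -453 + K**(3/2) - 6*K (o(K) = (-464 + K**(3/2)) + (11 - 6*K) = -453 + K**(3/2) - 6*K)
(-1883522 + o(819)) + 2428655 = (-1883522 + (-453 + 819**(3/2) - 6*819)) + 2428655 = (-1883522 + (-453 + 2457*sqrt(91) - 4914)) + 2428655 = (-1883522 + (-5367 + 2457*sqrt(91))) + 2428655 = (-1888889 + 2457*sqrt(91)) + 2428655 = 539766 + 2457*sqrt(91)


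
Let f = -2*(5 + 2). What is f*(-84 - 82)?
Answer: 2324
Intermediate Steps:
f = -14 (f = -2*7 = -14)
f*(-84 - 82) = -14*(-84 - 82) = -14*(-166) = 2324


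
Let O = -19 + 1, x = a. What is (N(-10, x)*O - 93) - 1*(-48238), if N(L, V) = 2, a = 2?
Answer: 48109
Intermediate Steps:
x = 2
O = -18
(N(-10, x)*O - 93) - 1*(-48238) = (2*(-18) - 93) - 1*(-48238) = (-36 - 93) + 48238 = -129 + 48238 = 48109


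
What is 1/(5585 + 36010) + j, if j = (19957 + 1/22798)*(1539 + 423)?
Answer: 18565307359241864/474141405 ≈ 3.9156e+7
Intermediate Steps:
j = 446335072947/11399 (j = (19957 + 1/22798)*1962 = (454979687/22798)*1962 = 446335072947/11399 ≈ 3.9156e+7)
1/(5585 + 36010) + j = 1/(5585 + 36010) + 446335072947/11399 = 1/41595 + 446335072947/11399 = 18565307359241864/474141405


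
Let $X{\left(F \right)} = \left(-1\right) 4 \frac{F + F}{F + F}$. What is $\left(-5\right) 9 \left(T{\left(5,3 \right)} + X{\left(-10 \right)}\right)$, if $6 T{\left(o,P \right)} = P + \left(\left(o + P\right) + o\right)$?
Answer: $60$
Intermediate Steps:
$X{\left(F \right)} = -4$ ($X{\left(F \right)} = - 4 \frac{2 F}{2 F} = - 4 \cdot 2 F \frac{1}{2 F} = \left(-4\right) 1 = -4$)
$T{\left(o,P \right)} = \frac{P}{3} + \frac{o}{3}$ ($T{\left(o,P \right)} = \frac{P + \left(\left(o + P\right) + o\right)}{6} = \frac{P + \left(\left(P + o\right) + o\right)}{6} = \frac{P + \left(P + 2 o\right)}{6} = \frac{2 P + 2 o}{6} = \frac{P}{3} + \frac{o}{3}$)
$\left(-5\right) 9 \left(T{\left(5,3 \right)} + X{\left(-10 \right)}\right) = \left(-5\right) 9 \left(\left(\frac{1}{3} \cdot 3 + \frac{1}{3} \cdot 5\right) - 4\right) = - 45 \left(\left(1 + \frac{5}{3}\right) - 4\right) = - 45 \left(\frac{8}{3} - 4\right) = \left(-45\right) \left(- \frac{4}{3}\right) = 60$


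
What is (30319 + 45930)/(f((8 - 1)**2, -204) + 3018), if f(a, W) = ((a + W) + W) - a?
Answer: 76249/2610 ≈ 29.214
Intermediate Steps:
f(a, W) = 2*W (f(a, W) = ((W + a) + W) - a = (a + 2*W) - a = 2*W)
(30319 + 45930)/(f((8 - 1)**2, -204) + 3018) = (30319 + 45930)/(2*(-204) + 3018) = 76249/(-408 + 3018) = 76249/2610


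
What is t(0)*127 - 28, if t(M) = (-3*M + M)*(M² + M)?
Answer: -28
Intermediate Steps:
t(M) = -2*M*(M + M²) (t(M) = (-2*M)*(M + M²) = -2*M*(M + M²))
t(0)*127 - 28 = (2*0²*(-1 - 1*0))*127 - 28 = (2*0*(-1 + 0))*127 - 28 = (2*0*(-1))*127 - 28 = 0*127 - 28 = 0 - 28 = -28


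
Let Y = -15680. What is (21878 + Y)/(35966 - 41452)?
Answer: -3099/2743 ≈ -1.1298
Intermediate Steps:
(21878 + Y)/(35966 - 41452) = (21878 - 15680)/(35966 - 41452) = 6198/(-5486) = 6198*(-1/5486) = -3099/2743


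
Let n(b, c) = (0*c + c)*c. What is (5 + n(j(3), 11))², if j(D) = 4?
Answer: 15876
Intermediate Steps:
n(b, c) = c² (n(b, c) = (0 + c)*c = c*c = c²)
(5 + n(j(3), 11))² = (5 + 11²)² = (5 + 121)² = 126² = 15876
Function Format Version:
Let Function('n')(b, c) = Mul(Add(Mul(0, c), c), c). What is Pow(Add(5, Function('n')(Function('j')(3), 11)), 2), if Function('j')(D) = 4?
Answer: 15876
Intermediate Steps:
Function('n')(b, c) = Pow(c, 2) (Function('n')(b, c) = Mul(Add(0, c), c) = Mul(c, c) = Pow(c, 2))
Pow(Add(5, Function('n')(Function('j')(3), 11)), 2) = Pow(Add(5, Pow(11, 2)), 2) = Pow(Add(5, 121), 2) = Pow(126, 2) = 15876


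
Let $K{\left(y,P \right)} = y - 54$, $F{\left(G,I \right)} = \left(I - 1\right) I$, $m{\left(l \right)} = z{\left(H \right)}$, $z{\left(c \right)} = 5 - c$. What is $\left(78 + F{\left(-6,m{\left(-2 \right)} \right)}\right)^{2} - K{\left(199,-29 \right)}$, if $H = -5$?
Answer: $28079$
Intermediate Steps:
$m{\left(l \right)} = 10$ ($m{\left(l \right)} = 5 - -5 = 5 + 5 = 10$)
$F{\left(G,I \right)} = I \left(-1 + I\right)$ ($F{\left(G,I \right)} = \left(-1 + I\right) I = I \left(-1 + I\right)$)
$K{\left(y,P \right)} = -54 + y$
$\left(78 + F{\left(-6,m{\left(-2 \right)} \right)}\right)^{2} - K{\left(199,-29 \right)} = \left(78 + 10 \left(-1 + 10\right)\right)^{2} - \left(-54 + 199\right) = \left(78 + 10 \cdot 9\right)^{2} - 145 = \left(78 + 90\right)^{2} - 145 = 168^{2} - 145 = 28224 - 145 = 28079$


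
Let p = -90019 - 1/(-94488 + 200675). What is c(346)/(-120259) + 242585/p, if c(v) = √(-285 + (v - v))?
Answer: -25759373395/9558847554 - I*√285/120259 ≈ -2.6948 - 0.00014038*I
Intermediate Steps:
c(v) = I*√285 (c(v) = √(-285 + 0) = √(-285) = I*√285)
p = -9558847554/106187 (p = -90019 - 1/106187 = -9558847554/106187 ≈ -90019.)
c(346)/(-120259) + 242585/p = (I*√285)/(-120259) + 242585/(-9558847554/106187) = (I*√285)*(-1/120259) + 242585*(-106187/9558847554) = -I*√285/120259 - 25759373395/9558847554 = -25759373395/9558847554 - I*√285/120259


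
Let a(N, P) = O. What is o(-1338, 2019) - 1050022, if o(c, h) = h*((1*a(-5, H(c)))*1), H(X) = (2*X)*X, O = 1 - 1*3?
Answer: -1054060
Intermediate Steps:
O = -2 (O = 1 - 3 = -2)
H(X) = 2*X²
a(N, P) = -2
o(c, h) = -2*h (o(c, h) = h*((1*(-2))*1) = h*(-2*1) = h*(-2) = -2*h)
o(-1338, 2019) - 1050022 = -2*2019 - 1050022 = -4038 - 1050022 = -1054060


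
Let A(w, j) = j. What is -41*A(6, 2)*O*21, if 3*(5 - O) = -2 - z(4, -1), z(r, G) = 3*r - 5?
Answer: -13776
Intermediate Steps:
z(r, G) = -5 + 3*r
O = 8 (O = 5 - (-2 - (-5 + 3*4))/3 = 5 - (-2 - (-5 + 12))/3 = 5 - (-2 - 1*7)/3 = 5 - (-2 - 7)/3 = 5 - ⅓*(-9) = 5 + 3 = 8)
-41*A(6, 2)*O*21 = -82*8*21 = -41*16*21 = -656*21 = -13776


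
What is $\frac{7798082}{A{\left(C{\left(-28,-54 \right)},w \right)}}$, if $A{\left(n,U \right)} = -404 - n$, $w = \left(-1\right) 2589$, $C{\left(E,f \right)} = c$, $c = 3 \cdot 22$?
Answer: $- \frac{3899041}{235} \approx -16592.0$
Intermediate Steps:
$c = 66$
$C{\left(E,f \right)} = 66$
$w = -2589$
$\frac{7798082}{A{\left(C{\left(-28,-54 \right)},w \right)}} = \frac{7798082}{-404 - 66} = \frac{7798082}{-470} = 7798082 \left(- \frac{1}{470}\right) = - \frac{3899041}{235}$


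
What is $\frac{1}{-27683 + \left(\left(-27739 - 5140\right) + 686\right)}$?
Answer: $- \frac{1}{59876} \approx -1.6701 \cdot 10^{-5}$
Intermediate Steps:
$\frac{1}{-27683 + \left(\left(-27739 - 5140\right) + 686\right)} = \frac{1}{-27683 + \left(-32879 + 686\right)} = \frac{1}{-27683 - 32193} = \frac{1}{-59876} = - \frac{1}{59876}$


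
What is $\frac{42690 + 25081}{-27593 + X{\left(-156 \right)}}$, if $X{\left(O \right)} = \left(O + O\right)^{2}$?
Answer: $\frac{6161}{6341} \approx 0.97161$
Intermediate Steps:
$X{\left(O \right)} = 4 O^{2}$ ($X{\left(O \right)} = \left(2 O\right)^{2} = 4 O^{2}$)
$\frac{42690 + 25081}{-27593 + X{\left(-156 \right)}} = \frac{42690 + 25081}{-27593 + 4 \left(-156\right)^{2}} = \frac{67771}{-27593 + 4 \cdot 24336} = \frac{67771}{-27593 + 97344} = \frac{67771}{69751} = 67771 \cdot \frac{1}{69751} = \frac{6161}{6341}$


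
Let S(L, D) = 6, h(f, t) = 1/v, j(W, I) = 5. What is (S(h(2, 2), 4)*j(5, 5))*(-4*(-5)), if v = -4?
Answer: 600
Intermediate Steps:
h(f, t) = -¼ (h(f, t) = 1/(-4) = -¼)
(S(h(2, 2), 4)*j(5, 5))*(-4*(-5)) = (6*5)*(-4*(-5)) = 30*20 = 600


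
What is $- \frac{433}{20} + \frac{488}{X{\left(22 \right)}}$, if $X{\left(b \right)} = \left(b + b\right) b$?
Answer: $- \frac{51173}{2420} \approx -21.146$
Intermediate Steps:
$X{\left(b \right)} = 2 b^{2}$ ($X{\left(b \right)} = 2 b b = 2 b^{2}$)
$- \frac{433}{20} + \frac{488}{X{\left(22 \right)}} = - \frac{433}{20} + \frac{488}{2 \cdot 22^{2}} = \left(-433\right) \frac{1}{20} + \frac{488}{2 \cdot 484} = - \frac{433}{20} + \frac{488}{968} = - \frac{433}{20} + 488 \cdot \frac{1}{968} = - \frac{433}{20} + \frac{61}{121} = - \frac{51173}{2420}$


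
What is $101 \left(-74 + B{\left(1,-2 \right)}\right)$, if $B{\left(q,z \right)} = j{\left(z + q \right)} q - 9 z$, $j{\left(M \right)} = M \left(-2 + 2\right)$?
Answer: $-5656$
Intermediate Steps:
$j{\left(M \right)} = 0$ ($j{\left(M \right)} = M 0 = 0$)
$B{\left(q,z \right)} = - 9 z$ ($B{\left(q,z \right)} = 0 q - 9 z = 0 - 9 z = - 9 z$)
$101 \left(-74 + B{\left(1,-2 \right)}\right) = 101 \left(-74 - -18\right) = 101 \left(-74 + 18\right) = 101 \left(-56\right) = -5656$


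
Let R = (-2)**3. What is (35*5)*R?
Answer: -1400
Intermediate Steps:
R = -8
(35*5)*R = (35*5)*(-8) = 175*(-8) = -1400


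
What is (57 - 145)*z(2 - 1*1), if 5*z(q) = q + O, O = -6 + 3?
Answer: 176/5 ≈ 35.200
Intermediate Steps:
O = -3
z(q) = -⅗ + q/5 (z(q) = (q - 3)/5 = (-3 + q)/5 = -⅗ + q/5)
(57 - 145)*z(2 - 1*1) = (57 - 145)*(-⅗ + (2 - 1*1)/5) = -88*(-⅗ + (2 - 1)/5) = -88*(-⅗ + (⅕)*1) = -88*(-⅗ + ⅕) = -88*(-⅖) = 176/5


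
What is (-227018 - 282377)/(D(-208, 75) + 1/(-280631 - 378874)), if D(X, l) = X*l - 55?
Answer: 335948549475/10324550776 ≈ 32.539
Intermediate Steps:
D(X, l) = -55 + X*l
(-227018 - 282377)/(D(-208, 75) + 1/(-280631 - 378874)) = (-227018 - 282377)/((-55 - 208*75) + 1/(-280631 - 378874)) = -509395/((-55 - 15600) + 1/(-659505)) = -509395/(-15655 - 1/659505) = -509395/(-10324550776/659505) = -509395*(-659505/10324550776) = 335948549475/10324550776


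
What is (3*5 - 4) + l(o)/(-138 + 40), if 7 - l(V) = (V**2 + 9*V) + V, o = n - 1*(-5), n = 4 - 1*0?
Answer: 621/49 ≈ 12.673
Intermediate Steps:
n = 4 (n = 4 + 0 = 4)
o = 9 (o = 4 - 1*(-5) = 4 + 5 = 9)
l(V) = 7 - V**2 - 10*V (l(V) = 7 - ((V**2 + 9*V) + V) = 7 - (V**2 + 10*V) = 7 + (-V**2 - 10*V) = 7 - V**2 - 10*V)
(3*5 - 4) + l(o)/(-138 + 40) = (3*5 - 4) + (7 - 1*9**2 - 10*9)/(-138 + 40) = (15 - 4) + (7 - 1*81 - 90)/(-98) = 11 - (7 - 81 - 90)/98 = 11 - 1/98*(-164) = 11 + 82/49 = 621/49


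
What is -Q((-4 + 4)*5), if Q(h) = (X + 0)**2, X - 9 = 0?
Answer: -81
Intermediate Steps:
X = 9 (X = 9 + 0 = 9)
Q(h) = 81 (Q(h) = (9 + 0)**2 = 9**2 = 81)
-Q((-4 + 4)*5) = -1*81 = -81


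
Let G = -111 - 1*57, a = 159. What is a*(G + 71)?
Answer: -15423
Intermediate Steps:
G = -168 (G = -111 - 57 = -168)
a*(G + 71) = 159*(-168 + 71) = 159*(-97) = -15423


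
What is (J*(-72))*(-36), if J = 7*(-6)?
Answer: -108864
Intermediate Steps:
J = -42
(J*(-72))*(-36) = -42*(-72)*(-36) = 3024*(-36) = -108864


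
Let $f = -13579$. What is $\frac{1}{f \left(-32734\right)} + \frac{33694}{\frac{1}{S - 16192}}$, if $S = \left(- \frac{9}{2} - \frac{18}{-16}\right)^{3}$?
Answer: $- \frac{31114282531439320449}{56895358208} \approx -5.4687 \cdot 10^{8}$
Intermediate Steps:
$S = - \frac{19683}{512}$ ($S = \left(\left(-9\right) \frac{1}{2} - - \frac{9}{8}\right)^{3} = \left(- \frac{9}{2} + \frac{9}{8}\right)^{3} = \left(- \frac{27}{8}\right)^{3} = - \frac{19683}{512} \approx -38.443$)
$\frac{1}{f \left(-32734\right)} + \frac{33694}{\frac{1}{S - 16192}} = \frac{1}{\left(-13579\right) \left(-32734\right)} + \frac{33694}{\frac{1}{- \frac{19683}{512} - 16192}} = \left(- \frac{1}{13579}\right) \left(- \frac{1}{32734}\right) + \frac{33694}{\frac{1}{- \frac{8309987}{512}}} = \frac{1}{444494986} + \frac{33694}{- \frac{512}{8309987}} = \frac{1}{444494986} + 33694 \left(- \frac{8309987}{512}\right) = \frac{1}{444494986} - \frac{139998350989}{256} = - \frac{31114282531439320449}{56895358208}$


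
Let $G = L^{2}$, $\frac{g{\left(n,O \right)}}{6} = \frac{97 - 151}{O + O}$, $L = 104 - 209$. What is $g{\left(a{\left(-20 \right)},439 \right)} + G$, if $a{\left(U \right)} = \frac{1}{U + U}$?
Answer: $\frac{4839813}{439} \approx 11025.0$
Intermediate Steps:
$a{\left(U \right)} = \frac{1}{2 U}$
$L = -105$
$g{\left(n,O \right)} = - \frac{162}{O}$ ($g{\left(n,O \right)} = 6 \frac{97 - 151}{O + O} = 6 \left(- \frac{54}{2 O}\right) = 6 \left(- 54 \frac{1}{2 O}\right) = 6 \left(- \frac{27}{O}\right) = - \frac{162}{O}$)
$G = 11025$ ($G = \left(-105\right)^{2} = 11025$)
$g{\left(a{\left(-20 \right)},439 \right)} + G = - \frac{162}{439} + 11025 = \frac{4839813}{439}$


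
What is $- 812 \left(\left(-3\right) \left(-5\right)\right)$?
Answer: $-12180$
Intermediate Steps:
$- 812 \left(\left(-3\right) \left(-5\right)\right) = \left(-812\right) 15 = -12180$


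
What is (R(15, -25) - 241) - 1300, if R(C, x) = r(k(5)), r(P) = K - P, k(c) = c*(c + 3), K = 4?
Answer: -1577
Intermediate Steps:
k(c) = c*(3 + c)
r(P) = 4 - P
R(C, x) = -36 (R(C, x) = 4 - 5*(3 + 5) = 4 - 5*8 = 4 - 1*40 = 4 - 40 = -36)
(R(15, -25) - 241) - 1300 = (-36 - 241) - 1300 = -277 - 1300 = -1577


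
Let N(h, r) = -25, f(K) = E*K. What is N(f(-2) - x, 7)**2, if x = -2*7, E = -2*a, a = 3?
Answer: 625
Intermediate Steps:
E = -6 (E = -2*3 = -6)
f(K) = -6*K
x = -14
N(f(-2) - x, 7)**2 = (-25)**2 = 625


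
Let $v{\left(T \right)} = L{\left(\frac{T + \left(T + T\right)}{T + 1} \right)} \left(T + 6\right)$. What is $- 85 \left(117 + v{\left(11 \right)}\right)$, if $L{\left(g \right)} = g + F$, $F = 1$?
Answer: $- \frac{61455}{4} \approx -15364.0$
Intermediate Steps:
$L{\left(g \right)} = 1 + g$ ($L{\left(g \right)} = g + 1 = 1 + g$)
$v{\left(T \right)} = \left(1 + \frac{3 T}{1 + T}\right) \left(6 + T\right)$ ($v{\left(T \right)} = \left(1 + \frac{T + \left(T + T\right)}{T + 1}\right) \left(T + 6\right) = \left(1 + \frac{T + 2 T}{1 + T}\right) \left(6 + T\right) = \left(1 + \frac{3 T}{1 + T}\right) \left(6 + T\right)$)
$- 85 \left(117 + v{\left(11 \right)}\right) = - 85 \left(117 + \frac{\left(1 + 4 \cdot 11\right) \left(6 + 11\right)}{1 + 11}\right) = - 85 \left(117 + \frac{1}{12} \left(1 + 44\right) 17\right) = - 85 \left(117 + \frac{1}{12} \cdot 45 \cdot 17\right) = - 85 \left(117 + \frac{255}{4}\right) = \left(-85\right) \frac{723}{4} = - \frac{61455}{4}$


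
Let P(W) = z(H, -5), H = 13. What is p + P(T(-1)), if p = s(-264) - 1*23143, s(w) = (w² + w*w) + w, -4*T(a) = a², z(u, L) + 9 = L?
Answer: 115971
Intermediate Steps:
z(u, L) = -9 + L
T(a) = -a²/4
P(W) = -14 (P(W) = -9 - 5 = -14)
s(w) = w + 2*w² (s(w) = (w² + w²) + w = 2*w² + w = w + 2*w²)
p = 115985 (p = -264*(1 + 2*(-264)) - 1*23143 = -264*(1 - 528) - 23143 = -264*(-527) - 23143 = 139128 - 23143 = 115985)
p + P(T(-1)) = 115985 - 14 = 115971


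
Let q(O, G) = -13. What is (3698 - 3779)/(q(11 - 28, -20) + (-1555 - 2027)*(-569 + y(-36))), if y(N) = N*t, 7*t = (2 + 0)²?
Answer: -567/14782823 ≈ -3.8355e-5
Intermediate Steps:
t = 4/7 (t = (2 + 0)²/7 = (⅐)*2² = (⅐)*4 = 4/7 ≈ 0.57143)
y(N) = 4*N/7 (y(N) = N*(4/7) = 4*N/7)
(3698 - 3779)/(q(11 - 28, -20) + (-1555 - 2027)*(-569 + y(-36))) = (3698 - 3779)/(-13 + (-1555 - 2027)*(-569 + (4/7)*(-36))) = -81/(-13 - 3582*(-569 - 144/7)) = -81/(-13 - 3582*(-4127/7)) = -81/(-13 + 14782914/7) = -81/14782823/7 = -81*7/14782823 = -567/14782823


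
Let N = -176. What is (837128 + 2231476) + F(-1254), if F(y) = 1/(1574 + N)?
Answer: 4289908393/1398 ≈ 3.0686e+6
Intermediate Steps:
F(y) = 1/1398 (F(y) = 1/(1574 - 176) = 1/1398)
(837128 + 2231476) + F(-1254) = (837128 + 2231476) + 1/1398 = 3068604 + 1/1398 = 4289908393/1398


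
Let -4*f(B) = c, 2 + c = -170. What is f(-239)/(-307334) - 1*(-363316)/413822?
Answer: 55820782599/63590785274 ≈ 0.87781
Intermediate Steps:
c = -172 (c = -2 - 170 = -172)
f(B) = 43 (f(B) = -¼*(-172) = 43)
f(-239)/(-307334) - 1*(-363316)/413822 = 43/(-307334) - 1*(-363316)/413822 = 43*(-1/307334) + 363316*(1/413822) = -43/307334 + 181658/206911 = 55820782599/63590785274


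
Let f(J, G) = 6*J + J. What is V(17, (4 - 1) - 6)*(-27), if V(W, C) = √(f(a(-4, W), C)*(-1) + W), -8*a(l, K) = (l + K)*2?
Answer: -27*√159/2 ≈ -170.23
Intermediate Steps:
a(l, K) = -K/4 - l/4 (a(l, K) = -(l + K)*2/8 = -(K + l)*2/8 = -(2*K + 2*l)/8 = -K/4 - l/4)
f(J, G) = 7*J
V(W, C) = √(-7 + 11*W/4) (V(W, C) = √((7*(-W/4 - ¼*(-4)))*(-1) + W) = √((7*(-W/4 + 1))*(-1) + W) = √((7*(1 - W/4))*(-1) + W) = √((7 - 7*W/4)*(-1) + W) = √((-7 + 7*W/4) + W) = √(-7 + 11*W/4))
V(17, (4 - 1) - 6)*(-27) = (√(-28 + 11*17)/2)*(-27) = (√(-28 + 187)/2)*(-27) = (√159/2)*(-27) = -27*√159/2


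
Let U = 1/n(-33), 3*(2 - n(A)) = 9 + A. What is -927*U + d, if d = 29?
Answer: -637/10 ≈ -63.700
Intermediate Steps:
n(A) = -1 - A/3 (n(A) = 2 - (9 + A)/3 = 2 + (-3 - A/3) = -1 - A/3)
U = ⅒ (U = 1/(-1 - ⅓*(-33)) = 1/(-1 + 11) = 1/10 = ⅒ ≈ 0.10000)
-927*U + d = -927*⅒ + 29 = -927/10 + 29 = -637/10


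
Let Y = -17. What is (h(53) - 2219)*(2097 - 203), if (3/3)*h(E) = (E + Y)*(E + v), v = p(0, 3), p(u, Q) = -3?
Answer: -793586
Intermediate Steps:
v = -3
h(E) = (-17 + E)*(-3 + E) (h(E) = (E - 17)*(E - 3) = (-17 + E)*(-3 + E))
(h(53) - 2219)*(2097 - 203) = ((51 + 53² - 20*53) - 2219)*(2097 - 203) = ((51 + 2809 - 1060) - 2219)*1894 = (1800 - 2219)*1894 = -419*1894 = -793586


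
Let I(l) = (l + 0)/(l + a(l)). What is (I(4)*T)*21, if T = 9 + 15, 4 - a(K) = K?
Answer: 504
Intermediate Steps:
a(K) = 4 - K
I(l) = l/4 (I(l) = (l + 0)/(l + (4 - l)) = l/4)
T = 24
(I(4)*T)*21 = (((1/4)*4)*24)*21 = (1*24)*21 = 24*21 = 504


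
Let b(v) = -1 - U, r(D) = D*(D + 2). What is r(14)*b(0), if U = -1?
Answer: 0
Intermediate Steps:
r(D) = D*(2 + D)
b(v) = 0 (b(v) = -1 - 1*(-1) = -1 + 1 = 0)
r(14)*b(0) = (14*(2 + 14))*0 = (14*16)*0 = 224*0 = 0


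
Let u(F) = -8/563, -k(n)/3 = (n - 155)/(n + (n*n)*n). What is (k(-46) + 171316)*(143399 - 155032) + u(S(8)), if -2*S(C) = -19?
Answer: -109263906213287367/54826066 ≈ -1.9929e+9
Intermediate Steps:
k(n) = -3*(-155 + n)/(n + n**3) (k(n) = -3*(n - 155)/(n + (n*n)*n) = -3*(-155 + n)/(n + n**2*n) = -3*(-155 + n)/(n + n**3))
S(C) = 19/2 (S(C) = -1/2*(-19) = 19/2)
u(F) = -8/563 (u(F) = -8*1/563 = -8/563)
(k(-46) + 171316)*(143399 - 155032) + u(S(8)) = ((465 - 3*(-46))/(-46 + (-46)**3) + 171316)*(143399 - 155032) - 8/563 = ((465 + 138)/(-46 - 97336) + 171316)*(-11633) - 8/563 = (603/(-97382) + 171316)*(-11633) - 8/563 = (-1/97382*603 + 171316)*(-11633) - 8/563 = (-603/97382 + 171316)*(-11633) - 8/563 = (16683094109/97382)*(-11633) - 8/563 = -194074433769997/97382 - 8/563 = -109263906213287367/54826066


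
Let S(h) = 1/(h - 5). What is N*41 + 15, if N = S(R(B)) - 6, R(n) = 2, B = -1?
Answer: -734/3 ≈ -244.67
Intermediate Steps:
S(h) = 1/(-5 + h)
N = -19/3 (N = 1/(-5 + 2) - 6 = 1/(-3) - 6 = -⅓ - 6 = -19/3 ≈ -6.3333)
N*41 + 15 = -19/3*41 + 15 = -779/3 + 15 = -734/3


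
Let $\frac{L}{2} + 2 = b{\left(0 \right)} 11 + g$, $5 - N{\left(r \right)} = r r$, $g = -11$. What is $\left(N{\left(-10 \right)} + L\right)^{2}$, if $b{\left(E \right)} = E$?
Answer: $14641$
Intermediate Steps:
$N{\left(r \right)} = 5 - r^{2}$ ($N{\left(r \right)} = 5 - r r = 5 - r^{2}$)
$L = -26$ ($L = -4 + 2 \left(0 \cdot 11 - 11\right) = -4 + 2 \left(0 - 11\right) = -4 + 2 \left(-11\right) = -4 - 22 = -26$)
$\left(N{\left(-10 \right)} + L\right)^{2} = \left(\left(5 - \left(-10\right)^{2}\right) - 26\right)^{2} = \left(\left(5 - 100\right) - 26\right)^{2} = \left(-95 - 26\right)^{2} = \left(-121\right)^{2} = 14641$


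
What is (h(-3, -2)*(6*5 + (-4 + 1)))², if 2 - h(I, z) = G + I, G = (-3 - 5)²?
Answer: 2537649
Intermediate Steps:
G = 64 (G = (-8)² = 64)
h(I, z) = -62 - I (h(I, z) = 2 - (64 + I) = 2 + (-64 - I) = -62 - I)
(h(-3, -2)*(6*5 + (-4 + 1)))² = ((-62 - 1*(-3))*(6*5 + (-4 + 1)))² = ((-62 + 3)*(30 - 3))² = (-59*27)² = (-1593)² = 2537649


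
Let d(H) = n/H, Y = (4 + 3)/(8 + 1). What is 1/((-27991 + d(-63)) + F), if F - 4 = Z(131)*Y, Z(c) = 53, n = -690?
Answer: -63/1759894 ≈ -3.5798e-5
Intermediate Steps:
Y = 7/9 ≈ 0.77778
d(H) = -690/H
F = 407/9 (F = 4 + 53*(7/9) = 4 + 371/9 = 407/9 ≈ 45.222)
1/((-27991 + d(-63)) + F) = 1/((-27991 - 690/(-63)) + 407/9) = 1/((-27991 - 690*(-1/63)) + 407/9) = 1/((-27991 + 230/21) + 407/9) = 1/(-587581/21 + 407/9) = 1/(-1759894/63) = -63/1759894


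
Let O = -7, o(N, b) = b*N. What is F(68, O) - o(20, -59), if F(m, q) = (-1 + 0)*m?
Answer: 1112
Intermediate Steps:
o(N, b) = N*b
F(m, q) = -m
F(68, O) - o(20, -59) = -1*68 - 20*(-59) = -68 - 1*(-1180) = -68 + 1180 = 1112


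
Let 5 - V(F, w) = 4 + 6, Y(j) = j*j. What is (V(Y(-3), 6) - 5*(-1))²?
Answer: 0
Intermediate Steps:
Y(j) = j²
V(F, w) = -5 (V(F, w) = 5 - (4 + 6) = 5 - 1*10 = 5 - 10 = -5)
(V(Y(-3), 6) - 5*(-1))² = (-5 - 5*(-1))² = (-5 + 5)² = 0² = 0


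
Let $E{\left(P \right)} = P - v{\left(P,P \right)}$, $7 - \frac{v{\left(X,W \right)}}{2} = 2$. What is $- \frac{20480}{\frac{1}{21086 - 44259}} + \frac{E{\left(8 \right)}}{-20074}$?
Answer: $\frac{4763389972481}{10037} \approx 4.7458 \cdot 10^{8}$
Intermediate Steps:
$v{\left(X,W \right)} = 10$ ($v{\left(X,W \right)} = 14 - 4 = 10$)
$E{\left(P \right)} = -10 + P$ ($E{\left(P \right)} = P - 10 = -10 + P$)
$- \frac{20480}{\frac{1}{21086 - 44259}} + \frac{E{\left(8 \right)}}{-20074} = - \frac{20480}{\frac{1}{21086 - 44259}} + \frac{-10 + 8}{-20074} = - \frac{20480}{\frac{1}{-23173}} - - \frac{1}{10037} = - \frac{20480}{- \frac{1}{23173}} + \frac{1}{10037} = \left(-20480\right) \left(-23173\right) + \frac{1}{10037} = 474583040 + \frac{1}{10037} = \frac{4763389972481}{10037}$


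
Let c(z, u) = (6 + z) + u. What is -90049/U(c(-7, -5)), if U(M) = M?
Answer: 90049/6 ≈ 15008.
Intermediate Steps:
c(z, u) = 6 + u + z
-90049/U(c(-7, -5)) = -90049/(6 - 5 - 7) = -90049/(-6) = -90049*(-⅙) = 90049/6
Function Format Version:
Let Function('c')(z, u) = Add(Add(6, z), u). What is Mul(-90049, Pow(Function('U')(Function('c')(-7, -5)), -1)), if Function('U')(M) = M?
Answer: Rational(90049, 6) ≈ 15008.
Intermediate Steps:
Function('c')(z, u) = Add(6, u, z)
Mul(-90049, Pow(Function('U')(Function('c')(-7, -5)), -1)) = Mul(-90049, Pow(Add(6, -5, -7), -1)) = Mul(-90049, Pow(-6, -1)) = Mul(-90049, Rational(-1, 6)) = Rational(90049, 6)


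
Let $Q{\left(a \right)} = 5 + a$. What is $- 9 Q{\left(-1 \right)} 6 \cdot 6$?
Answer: $-1296$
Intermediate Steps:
$- 9 Q{\left(-1 \right)} 6 \cdot 6 = - 9 \left(5 - 1\right) 6 \cdot 6 = - 9 \cdot 4 \cdot 6 \cdot 6 = - 9 \cdot 24 \cdot 6 = \left(-9\right) 144 = -1296$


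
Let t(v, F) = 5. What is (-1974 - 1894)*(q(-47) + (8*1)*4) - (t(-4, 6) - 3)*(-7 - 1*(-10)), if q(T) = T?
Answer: 58014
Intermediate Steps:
(-1974 - 1894)*(q(-47) + (8*1)*4) - (t(-4, 6) - 3)*(-7 - 1*(-10)) = (-1974 - 1894)*(-47 + (8*1)*4) - (5 - 3)*(-7 - 1*(-10)) = -3868*(-47 + 8*4) - 2*(-7 + 10) = -3868*(-47 + 32) - 2*3 = -3868*(-15) - 1*6 = 58020 - 6 = 58014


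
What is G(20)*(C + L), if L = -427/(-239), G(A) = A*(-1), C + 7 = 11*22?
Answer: -1131840/239 ≈ -4735.7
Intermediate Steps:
C = 235 (C = -7 + 11*22 = -7 + 242 = 235)
G(A) = -A
L = 427/239 (L = -427*(-1/239) = 427/239 ≈ 1.7866)
G(20)*(C + L) = (-1*20)*(235 + 427/239) = -20*56592/239 = -1131840/239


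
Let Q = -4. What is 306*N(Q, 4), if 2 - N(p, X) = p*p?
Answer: -4284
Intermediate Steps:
N(p, X) = 2 - p² (N(p, X) = 2 - p*p = 2 - p²)
306*N(Q, 4) = 306*(2 - 1*(-4)²) = 306*(2 - 1*16) = 306*(2 - 16) = 306*(-14) = -4284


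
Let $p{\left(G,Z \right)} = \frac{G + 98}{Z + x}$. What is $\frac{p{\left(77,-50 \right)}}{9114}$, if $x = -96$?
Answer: $- \frac{25}{190092} \approx -0.00013152$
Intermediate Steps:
$p{\left(G,Z \right)} = \frac{98 + G}{-96 + Z}$ ($p{\left(G,Z \right)} = \frac{G + 98}{Z - 96} = \frac{98 + G}{-96 + Z}$)
$\frac{p{\left(77,-50 \right)}}{9114} = \frac{\frac{1}{-96 - 50} \left(98 + 77\right)}{9114} = \frac{1}{-146} \cdot 175 \cdot \frac{1}{9114} = \left(- \frac{1}{146}\right) 175 \cdot \frac{1}{9114} = \left(- \frac{175}{146}\right) \frac{1}{9114} = - \frac{25}{190092}$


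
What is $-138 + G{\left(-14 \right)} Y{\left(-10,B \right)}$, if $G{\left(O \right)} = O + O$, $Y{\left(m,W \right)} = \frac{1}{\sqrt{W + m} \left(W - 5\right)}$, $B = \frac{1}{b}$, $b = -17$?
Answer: $-138 - \frac{238 i \sqrt{323}}{2451} \approx -138.0 - 1.7452 i$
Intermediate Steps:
$B = - \frac{1}{17}$ ($B = \frac{1}{-17} = - \frac{1}{17} \approx -0.058824$)
$Y{\left(m,W \right)} = \frac{1}{\left(-5 + W\right) \sqrt{W + m}}$ ($Y{\left(m,W \right)} = \frac{1}{\sqrt{W + m} \left(-5 + W\right)} = \frac{1}{\left(-5 + W\right) \sqrt{W + m}}$)
$G{\left(O \right)} = 2 O$
$-138 + G{\left(-14 \right)} Y{\left(-10,B \right)} = -138 + 2 \left(-14\right) \frac{1}{\left(-5 - \frac{1}{17}\right) \sqrt{- \frac{1}{17} - 10}} = -138 - 28 \frac{1}{\left(- \frac{86}{17}\right) \frac{3 i \sqrt{323}}{17}} = -138 - 28 \left(- \frac{17 \left(- \frac{i \sqrt{323}}{57}\right)}{86}\right) = -138 - 28 \frac{17 i \sqrt{323}}{4902} = -138 - \frac{238 i \sqrt{323}}{2451}$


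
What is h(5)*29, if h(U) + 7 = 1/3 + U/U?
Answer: -493/3 ≈ -164.33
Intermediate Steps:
h(U) = -17/3 (h(U) = -7 + (1/3 + U/U) = -7 + (1*(⅓) + 1) = -7 + (⅓ + 1) = -7 + 4/3 = -17/3)
h(5)*29 = -17/3*29 = -493/3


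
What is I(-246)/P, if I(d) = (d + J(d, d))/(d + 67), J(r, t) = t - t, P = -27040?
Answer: -123/2420080 ≈ -5.0825e-5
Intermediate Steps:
J(r, t) = 0
I(d) = d/(67 + d) (I(d) = (d + 0)/(d + 67) = d/(67 + d))
I(-246)/P = -246/(67 - 246)/(-27040) = -246/(-179)*(-1/27040) = -246*(-1/179)*(-1/27040) = (246/179)*(-1/27040) = -123/2420080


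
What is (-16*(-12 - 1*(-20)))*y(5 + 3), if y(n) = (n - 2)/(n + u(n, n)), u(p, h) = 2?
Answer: -384/5 ≈ -76.800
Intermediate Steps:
y(n) = (-2 + n)/(2 + n) (y(n) = (n - 2)/(n + 2) = (-2 + n)/(2 + n))
(-16*(-12 - 1*(-20)))*y(5 + 3) = (-16*(-12 - 1*(-20)))*((-2 + (5 + 3))/(2 + (5 + 3))) = (-16*(-12 + 20))*((-2 + 8)/(2 + 8)) = (-16*8)*(6/10) = -64*6/5 = -128*⅗ = -384/5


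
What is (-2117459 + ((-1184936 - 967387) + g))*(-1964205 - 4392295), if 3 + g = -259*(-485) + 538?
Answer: 26338996808000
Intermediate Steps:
g = 126150 (g = -3 + (-259*(-485) + 538) = -3 + (125615 + 538) = -3 + 126153 = 126150)
(-2117459 + ((-1184936 - 967387) + g))*(-1964205 - 4392295) = (-2117459 + ((-1184936 - 967387) + 126150))*(-1964205 - 4392295) = (-2117459 + (-2152323 + 126150))*(-6356500) = (-2117459 - 2026173)*(-6356500) = -4143632*(-6356500) = 26338996808000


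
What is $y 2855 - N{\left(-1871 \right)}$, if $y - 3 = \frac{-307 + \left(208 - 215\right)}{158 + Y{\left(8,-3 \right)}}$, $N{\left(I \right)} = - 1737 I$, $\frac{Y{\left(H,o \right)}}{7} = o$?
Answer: $- \frac{444963064}{137} \approx -3.2479 \cdot 10^{6}$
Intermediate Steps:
$Y{\left(H,o \right)} = 7 o$
$y = \frac{97}{137}$ ($y = 3 + \frac{-307 + \left(208 - 215\right)}{158 + 7 \left(-3\right)} = 3 + \frac{-307 + \left(208 - 215\right)}{158 - 21} = 3 + \frac{-307 - 7}{137} = 3 - \frac{314}{137} = \frac{97}{137} \approx 0.70803$)
$y 2855 - N{\left(-1871 \right)} = \frac{97}{137} \cdot 2855 - \left(-1737\right) \left(-1871\right) = \frac{276935}{137} - 3249927 = - \frac{444963064}{137}$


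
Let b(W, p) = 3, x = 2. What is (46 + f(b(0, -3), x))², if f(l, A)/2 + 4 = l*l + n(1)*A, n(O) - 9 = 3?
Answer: 10816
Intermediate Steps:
n(O) = 12 (n(O) = 9 + 3 = 12)
f(l, A) = -8 + 2*l² + 24*A (f(l, A) = -8 + 2*(l*l + 12*A) = -8 + 2*(l² + 12*A) = -8 + (2*l² + 24*A) = -8 + 2*l² + 24*A)
(46 + f(b(0, -3), x))² = (46 + (-8 + 2*3² + 24*2))² = (46 + (-8 + 2*9 + 48))² = (46 + (-8 + 18 + 48))² = (46 + 58)² = 104² = 10816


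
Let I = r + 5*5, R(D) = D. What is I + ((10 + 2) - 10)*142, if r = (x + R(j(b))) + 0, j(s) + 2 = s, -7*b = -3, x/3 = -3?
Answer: 2089/7 ≈ 298.43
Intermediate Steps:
x = -9 (x = 3*(-3) = -9)
b = 3/7 (b = -⅐*(-3) = 3/7 ≈ 0.42857)
j(s) = -2 + s
r = -74/7 (r = (-9 + (-2 + 3/7)) + 0 = (-9 - 11/7) + 0 = -74/7 + 0 = -74/7 ≈ -10.571)
I = 101/7 (I = -74/7 + 5*5 = -74/7 + 25 = 101/7 ≈ 14.429)
I + ((10 + 2) - 10)*142 = 101/7 + ((10 + 2) - 10)*142 = 101/7 + (12 - 10)*142 = 101/7 + 2*142 = 101/7 + 284 = 2089/7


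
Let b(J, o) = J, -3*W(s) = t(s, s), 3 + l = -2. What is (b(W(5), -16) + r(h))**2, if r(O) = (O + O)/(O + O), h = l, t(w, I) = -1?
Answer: 16/9 ≈ 1.7778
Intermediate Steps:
l = -5 (l = -3 - 2 = -5)
W(s) = 1/3 (W(s) = -1/3*(-1) = 1/3)
h = -5
r(O) = 1 (r(O) = (2*O)/((2*O)) = (2*O)*(1/(2*O)) = 1)
(b(W(5), -16) + r(h))**2 = (1/3 + 1)**2 = (4/3)**2 = 16/9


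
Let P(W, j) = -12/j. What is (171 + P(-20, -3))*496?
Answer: 86800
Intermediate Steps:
(171 + P(-20, -3))*496 = (171 - 12/(-3))*496 = (171 - 12*(-⅓))*496 = (171 + 4)*496 = 175*496 = 86800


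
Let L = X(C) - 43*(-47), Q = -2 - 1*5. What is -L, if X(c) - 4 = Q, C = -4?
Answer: -2018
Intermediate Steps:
Q = -7 (Q = -2 - 5 = -7)
X(c) = -3 (X(c) = 4 - 7 = -3)
L = 2018 (L = -3 - 43*(-47) = -3 + 2021 = 2018)
-L = -1*2018 = -2018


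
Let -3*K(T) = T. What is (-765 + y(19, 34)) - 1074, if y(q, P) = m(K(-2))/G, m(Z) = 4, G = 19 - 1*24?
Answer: -9199/5 ≈ -1839.8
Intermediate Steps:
K(T) = -T/3
G = -5 (G = 19 - 24 = -5)
y(q, P) = -⅘ (y(q, P) = 4/(-5) = 4*(-⅕) = -⅘)
(-765 + y(19, 34)) - 1074 = (-765 - ⅘) - 1074 = -3829/5 - 1074 = -9199/5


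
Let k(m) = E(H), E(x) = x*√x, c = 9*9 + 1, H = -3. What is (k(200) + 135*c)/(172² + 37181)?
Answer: 738/4451 - I*√3/22255 ≈ 0.16581 - 7.7827e-5*I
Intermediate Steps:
c = 82 (c = 81 + 1 = 82)
E(x) = x^(3/2)
k(m) = -3*I*√3 (k(m) = (-3)^(3/2) = -3*I*√3)
(k(200) + 135*c)/(172² + 37181) = (-3*I*√3 + 135*82)/(172² + 37181) = (-3*I*√3 + 11070)/(29584 + 37181) = (11070 - 3*I*√3)/66765 = (11070 - 3*I*√3)*(1/66765) = 738/4451 - I*√3/22255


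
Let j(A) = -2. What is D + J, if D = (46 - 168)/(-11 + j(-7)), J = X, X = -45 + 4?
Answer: -411/13 ≈ -31.615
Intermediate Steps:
X = -41
J = -41
D = 122/13 (D = (46 - 168)/(-11 - 2) = -122/(-13) = -122*(-1/13) = 122/13 ≈ 9.3846)
D + J = 122/13 - 41 = -411/13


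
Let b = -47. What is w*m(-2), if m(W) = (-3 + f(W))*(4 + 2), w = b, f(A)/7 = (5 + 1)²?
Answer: -70218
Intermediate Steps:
f(A) = 252 (f(A) = 7*(5 + 1)² = 7*6² = 7*36 = 252)
w = -47
m(W) = 1494 (m(W) = (-3 + 252)*(4 + 2) = 249*6 = 1494)
w*m(-2) = -47*1494 = -70218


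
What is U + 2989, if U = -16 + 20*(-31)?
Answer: 2353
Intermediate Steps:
U = -636 (U = -16 - 620 = -636)
U + 2989 = -636 + 2989 = 2353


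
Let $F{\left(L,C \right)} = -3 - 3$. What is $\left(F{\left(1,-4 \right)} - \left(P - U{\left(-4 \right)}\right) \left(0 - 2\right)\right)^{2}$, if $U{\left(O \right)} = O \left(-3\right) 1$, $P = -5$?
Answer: $1600$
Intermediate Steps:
$F{\left(L,C \right)} = -6$ ($F{\left(L,C \right)} = -3 - 3 = -6$)
$U{\left(O \right)} = - 3 O$ ($U{\left(O \right)} = - 3 O 1 = - 3 O$)
$\left(F{\left(1,-4 \right)} - \left(P - U{\left(-4 \right)}\right) \left(0 - 2\right)\right)^{2} = \left(-6 - \left(-5 - \left(-3\right) \left(-4\right)\right) \left(0 - 2\right)\right)^{2} = \left(-6 - \left(-5 - 12\right) \left(-2\right)\right)^{2} = \left(-6 - \left(-17\right) \left(-2\right)\right)^{2} = \left(-6 - 34\right)^{2} = \left(-40\right)^{2} = 1600$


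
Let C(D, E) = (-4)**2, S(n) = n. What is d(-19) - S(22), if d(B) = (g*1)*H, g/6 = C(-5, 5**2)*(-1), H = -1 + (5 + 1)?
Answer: -502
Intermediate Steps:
C(D, E) = 16
H = 5 (H = -1 + 6 = 5)
g = -96 (g = 6*(16*(-1)) = 6*(-16) = -96)
d(B) = -480 (d(B) = -96*1*5 = -96*5 = -480)
d(-19) - S(22) = -480 - 1*22 = -480 - 22 = -502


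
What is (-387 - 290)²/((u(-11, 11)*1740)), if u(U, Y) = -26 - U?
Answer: -458329/26100 ≈ -17.560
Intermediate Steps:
(-387 - 290)²/((u(-11, 11)*1740)) = (-387 - 290)²/(((-26 - 1*(-11))*1740)) = (-677)²/(((-26 + 11)*1740)) = 458329/((-15*1740)) = 458329/(-26100) = 458329*(-1/26100) = -458329/26100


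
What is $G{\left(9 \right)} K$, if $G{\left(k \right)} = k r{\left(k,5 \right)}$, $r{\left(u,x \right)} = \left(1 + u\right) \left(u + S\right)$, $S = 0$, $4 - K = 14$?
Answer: $-8100$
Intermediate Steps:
$K = -10$ ($K = 4 - 14 = -10$)
$r{\left(u,x \right)} = u \left(1 + u\right)$ ($r{\left(u,x \right)} = \left(1 + u\right) \left(u + 0\right) = \left(1 + u\right) u = u \left(1 + u\right)$)
$G{\left(k \right)} = k^{2} \left(1 + k\right)$ ($G{\left(k \right)} = k k \left(1 + k\right) = k^{2} \left(1 + k\right)$)
$G{\left(9 \right)} K = 9^{2} \left(1 + 9\right) \left(-10\right) = 81 \cdot 10 \left(-10\right) = 810 \left(-10\right) = -8100$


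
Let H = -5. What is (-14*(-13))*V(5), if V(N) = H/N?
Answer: -182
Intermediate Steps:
V(N) = -5/N
(-14*(-13))*V(5) = (-14*(-13))*(-5/5) = 182*(-5*⅕) = 182*(-1) = -182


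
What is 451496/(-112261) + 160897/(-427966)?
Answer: -19207945023/4367626466 ≈ -4.3978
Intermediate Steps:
451496/(-112261) + 160897/(-427966) = 451496*(-1/112261) + 160897*(-1/427966) = -451496/112261 - 14627/38906 = -19207945023/4367626466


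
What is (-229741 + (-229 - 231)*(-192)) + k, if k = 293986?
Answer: 152565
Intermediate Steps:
(-229741 + (-229 - 231)*(-192)) + k = (-229741 + (-229 - 231)*(-192)) + 293986 = (-229741 - 460*(-192)) + 293986 = (-229741 + 88320) + 293986 = -141421 + 293986 = 152565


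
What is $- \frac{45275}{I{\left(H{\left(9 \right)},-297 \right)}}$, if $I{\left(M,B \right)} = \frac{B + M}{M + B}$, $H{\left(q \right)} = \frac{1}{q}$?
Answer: $-45275$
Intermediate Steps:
$I{\left(M,B \right)} = 1$ ($I{\left(M,B \right)} = \frac{B + M}{B + M} = 1$)
$- \frac{45275}{I{\left(H{\left(9 \right)},-297 \right)}} = - \frac{45275}{1} = \left(-45275\right) 1 = -45275$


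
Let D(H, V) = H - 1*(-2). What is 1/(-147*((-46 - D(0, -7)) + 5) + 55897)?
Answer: 1/62218 ≈ 1.6073e-5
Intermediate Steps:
D(H, V) = 2 + H (D(H, V) = H + 2 = 2 + H)
1/(-147*((-46 - D(0, -7)) + 5) + 55897) = 1/(-147*((-46 - (2 + 0)) + 5) + 55897) = 1/(-147*((-46 - 1*2) + 5) + 55897) = 1/(-147*((-46 - 2) + 5) + 55897) = 1/(-147*(-48 + 5) + 55897) = 1/(-147*(-43) + 55897) = 1/(6321 + 55897) = 1/62218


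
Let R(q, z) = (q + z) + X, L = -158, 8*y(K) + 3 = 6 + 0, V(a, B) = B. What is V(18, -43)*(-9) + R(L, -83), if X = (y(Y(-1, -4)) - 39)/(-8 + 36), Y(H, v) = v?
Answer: 32395/224 ≈ 144.62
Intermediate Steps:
y(K) = 3/8 (y(K) = -3/8 + (6 + 0)/8 = -3/8 + (1/8)*6 = -3/8 + 3/4 = 3/8)
X = -309/224 (X = (3/8 - 39)/(-8 + 36) = -309/8/28 = -309/8*1/28 = -309/224 ≈ -1.3795)
R(q, z) = -309/224 + q + z (R(q, z) = (q + z) - 309/224 = -309/224 + q + z)
V(18, -43)*(-9) + R(L, -83) = -43*(-9) + (-309/224 - 158 - 83) = 387 - 54293/224 = 32395/224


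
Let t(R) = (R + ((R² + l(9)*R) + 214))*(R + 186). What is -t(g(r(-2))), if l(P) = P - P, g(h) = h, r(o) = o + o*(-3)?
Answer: -44460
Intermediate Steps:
r(o) = -2*o (r(o) = o - 3*o = -2*o)
l(P) = 0
t(R) = (186 + R)*(214 + R + R²) (t(R) = (R + ((R² + 0*R) + 214))*(R + 186) = (R + ((R² + 0) + 214))*(186 + R) = (R + (R² + 214))*(186 + R) = (R + (214 + R²))*(186 + R) = (214 + R + R²)*(186 + R) = (186 + R)*(214 + R + R²))
-t(g(r(-2))) = -(39804 + (-2*(-2))³ + 187*(-2*(-2))² + 400*(-2*(-2))) = -(39804 + 4³ + 187*4² + 400*4) = -(39804 + 64 + 187*16 + 1600) = -(39804 + 64 + 2992 + 1600) = -1*44460 = -44460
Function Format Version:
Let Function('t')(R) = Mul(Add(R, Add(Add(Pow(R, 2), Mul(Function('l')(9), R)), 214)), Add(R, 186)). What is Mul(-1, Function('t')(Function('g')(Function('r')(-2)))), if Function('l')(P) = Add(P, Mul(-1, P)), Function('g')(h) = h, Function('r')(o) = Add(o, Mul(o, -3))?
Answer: -44460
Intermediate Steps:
Function('r')(o) = Mul(-2, o) (Function('r')(o) = Add(o, Mul(-3, o)) = Mul(-2, o))
Function('l')(P) = 0
Function('t')(R) = Mul(Add(186, R), Add(214, R, Pow(R, 2))) (Function('t')(R) = Mul(Add(R, Add(Add(Pow(R, 2), Mul(0, R)), 214)), Add(R, 186)) = Mul(Add(R, Add(Add(Pow(R, 2), 0), 214)), Add(186, R)) = Mul(Add(R, Add(Pow(R, 2), 214)), Add(186, R)) = Mul(Add(R, Add(214, Pow(R, 2))), Add(186, R)) = Mul(Add(214, R, Pow(R, 2)), Add(186, R)) = Mul(Add(186, R), Add(214, R, Pow(R, 2))))
Mul(-1, Function('t')(Function('g')(Function('r')(-2)))) = Mul(-1, Add(39804, Pow(Mul(-2, -2), 3), Mul(187, Pow(Mul(-2, -2), 2)), Mul(400, Mul(-2, -2)))) = Mul(-1, Add(39804, Pow(4, 3), Mul(187, Pow(4, 2)), Mul(400, 4))) = Mul(-1, Add(39804, 64, Mul(187, 16), 1600)) = Mul(-1, Add(39804, 64, 2992, 1600)) = Mul(-1, 44460) = -44460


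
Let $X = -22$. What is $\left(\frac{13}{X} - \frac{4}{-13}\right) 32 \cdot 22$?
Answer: $- \frac{2592}{13} \approx -199.38$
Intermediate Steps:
$\left(\frac{13}{X} - \frac{4}{-13}\right) 32 \cdot 22 = \left(\frac{13}{-22} - \frac{4}{-13}\right) 32 \cdot 22 = \left(13 \left(- \frac{1}{22}\right) - - \frac{4}{13}\right) 32 \cdot 22 = \left(- \frac{13}{22} + \frac{4}{13}\right) 32 \cdot 22 = \left(- \frac{81}{286}\right) 32 \cdot 22 = \left(- \frac{1296}{143}\right) 22 = - \frac{2592}{13}$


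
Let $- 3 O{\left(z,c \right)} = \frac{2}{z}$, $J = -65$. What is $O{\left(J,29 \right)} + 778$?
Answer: $\frac{151712}{195} \approx 778.01$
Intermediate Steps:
$O{\left(z,c \right)} = - \frac{2}{3 z}$ ($O{\left(z,c \right)} = - \frac{2 \frac{1}{z}}{3} = - \frac{2}{3 z}$)
$O{\left(J,29 \right)} + 778 = - \frac{2}{3 \left(-65\right)} + 778 = \left(- \frac{2}{3}\right) \left(- \frac{1}{65}\right) + 778 = \frac{2}{195} + 778 = \frac{151712}{195}$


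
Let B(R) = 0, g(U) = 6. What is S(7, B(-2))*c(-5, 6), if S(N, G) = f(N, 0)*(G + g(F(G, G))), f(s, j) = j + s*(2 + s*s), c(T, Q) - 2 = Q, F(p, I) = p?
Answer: 17136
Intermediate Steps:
c(T, Q) = 2 + Q
f(s, j) = j + s*(2 + s²)
S(N, G) = (6 + G)*(N³ + 2*N) (S(N, G) = (0 + N³ + 2*N)*(G + 6) = (N³ + 2*N)*(6 + G) = (6 + G)*(N³ + 2*N))
S(7, B(-2))*c(-5, 6) = (7*(2 + 7²)*(6 + 0))*(2 + 6) = (7*(2 + 49)*6)*8 = (7*51*6)*8 = 2142*8 = 17136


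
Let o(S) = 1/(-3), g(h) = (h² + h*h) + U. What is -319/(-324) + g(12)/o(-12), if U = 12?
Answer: -291281/324 ≈ -899.02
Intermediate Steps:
g(h) = 12 + 2*h² (g(h) = (h² + h*h) + 12 = (h² + h²) + 12 = 2*h² + 12 = 12 + 2*h²)
o(S) = -⅓
-319/(-324) + g(12)/o(-12) = -319/(-324) + (12 + 2*12²)/(-⅓) = -319*(-1/324) + (12 + 2*144)*(-3) = 319/324 + (12 + 288)*(-3) = 319/324 + 300*(-3) = 319/324 - 900 = -291281/324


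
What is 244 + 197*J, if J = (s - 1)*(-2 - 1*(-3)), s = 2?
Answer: 441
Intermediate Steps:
J = 1 (J = (2 - 1)*(-2 - 1*(-3)) = 1*(-2 + 3) = 1*1 = 1)
244 + 197*J = 244 + 197*1 = 244 + 197 = 441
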